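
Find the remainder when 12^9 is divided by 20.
12

Use repeated squaring. Binary(9) = 1001. Walk through the bits of the exponent 9 left-to-right: at each bit after the leading one, square the running value, then multiply by 12 if the bit is 1 (always reducing mod 20):
  bit 1 = 1 (leading): start with 12.
  bit 2 = 0: square 12^2 = 144 ≡ 4 (mod 20).
  bit 3 = 0: square 4^2 = 16 (mod 20).
  bit 4 = 1: square 16^2 = 256 ≡ 16; bit is 1, so multiply 16·12 = 192 ≡ 12 (mod 20).
Final value: 12^9 ≡ 12 (mod 20).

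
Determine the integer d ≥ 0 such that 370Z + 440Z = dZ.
In the PID Z, (a, b) is generated by gcd(a, b). Compute gcd(440, 370) with the extended Euclidean algorithm, tracking rows (r, s, t) with s·440 + t·370 = r:
  row A: (440, 1, 0)   [1·440 + 0·370 = 440]
  row B: (370, 0, 1)   [0·440 + 1·370 = 370]
  440 = 1·370 + 70   → row C = row A − 1·row B = (70, 1, −1)   [check: 1·440 − 1·370 = 70]
  370 = 5·70 + 20   → row D = row B − 5·row C = (20, −5, 6)   [check: −5·440 + 6·370 = 20]
  70 = 3·20 + 10   → row E = row C − 3·row D = (10, 16, −19)   [check: 16·440 − 19·370 = 10]
  20 = 2·10 + 0   → remainder 0, stop. gcd = 10 (last nonzero row E).
So gcd(370, 440) = 10, with Bézout identity 16·440 − 19·370 = 10. Containment (⊇): the Bézout identity exhibits 10 as an element of (370, 440), giving (10) ⊆ (370, 440). Containment (⊆): since 10 | 370 and 10 | 440 (370 = 10·37, 440 = 10·44), every Z-linear combination of 370 and 440 is divisible by 10, so (370, 440) ⊆ (10). Therefore (370, 440) = (10), d = 10.

Final answer: (370, 440) = (10); d = 10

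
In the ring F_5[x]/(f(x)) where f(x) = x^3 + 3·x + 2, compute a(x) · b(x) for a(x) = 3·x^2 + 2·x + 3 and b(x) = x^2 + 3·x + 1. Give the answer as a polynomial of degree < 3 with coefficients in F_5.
Multiply as integer polynomials: a · b = 3·x^4 + 11·x^3 + 12·x^2 + 11·x + 3. Reducing coefficients mod 5: a · b ≡ 3·x^4 + x^3 + 2·x^2 + x + 3. Now divide by f(x) = x^3 + 3·x + 2 in F_5[x], eliminating the leading term at each step:
  leading term 3·x^4: subtract (3·x)·f(x) = 3·x^4 + 4·x^2 + x, leaving x^3 + 3·x^2 + 3 (coefficients mod 5)
  leading term x^3: subtract (1)·f(x) = x^3 + 3·x + 2, leaving 3·x^2 + 2·x + 1 (coefficients mod 5)
The degree is now < 3, so this is the remainder. Hence a · b ≡ 3·x^2 + 2·x + 1 in F_5[x]/(f).

Final answer: a · b ≡ 3·x^2 + 2·x + 1 (mod f(x))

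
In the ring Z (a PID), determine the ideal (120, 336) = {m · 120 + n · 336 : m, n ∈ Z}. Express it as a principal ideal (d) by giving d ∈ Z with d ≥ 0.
(120, 336) = (24); d = 24

In the PID Z, (a, b) is generated by gcd(a, b). Compute gcd(336, 120) with the extended Euclidean algorithm, tracking rows (r, s, t) with s·336 + t·120 = r:
  row A: (336, 1, 0)   [1·336 + 0·120 = 336]
  row B: (120, 0, 1)   [0·336 + 1·120 = 120]
  336 = 2·120 + 96   → row C = row A − 2·row B = (96, 1, −2)   [check: 1·336 − 2·120 = 96]
  120 = 1·96 + 24   → row D = row B − 1·row C = (24, −1, 3)   [check: −1·336 + 3·120 = 24]
  96 = 4·24 + 0   → remainder 0, stop. gcd = 24 (last nonzero row D).
So gcd(120, 336) = 24, with Bézout identity −1·336 + 3·120 = 24. Containment (⊇): the Bézout identity exhibits 24 as an element of (120, 336), giving (24) ⊆ (120, 336). Containment (⊆): since 24 | 120 and 24 | 336 (120 = 24·5, 336 = 24·14), every Z-linear combination of 120 and 336 is divisible by 24, so (120, 336) ⊆ (24). Therefore (120, 336) = (24), d = 24.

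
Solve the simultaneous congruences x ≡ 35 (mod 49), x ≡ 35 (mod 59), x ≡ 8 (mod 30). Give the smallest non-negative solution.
x ≡ 8708 (mod 86730); the representative in [0, 86730) is 8708

The moduli 49, 59, 30 are pairwise coprime, so by the CRT there is a unique solution mod 49·59·30 = 86730.
Solve by successive substitution. Start with x ≡ 35 (mod 49).
  Combine with x ≡ 35 (mod 59): write x = 35 + 49·t and require 35 + 49·t ≡ 35 (mod 59), i.e. 49·t ≡ 35 − 35 ≡ 0 (mod 59). Since 49^(−1) ≡ 53 (mod 59), t ≡ 53·0 ≡ 0 (mod 59). So x ≡ 35 + 49·0 = 35 (mod 2891).
  Combine with x ≡ 8 (mod 30): write x = 35 + 2891·t and require 35 + 2891·t ≡ 8 (mod 30), i.e. 2891·t ≡ 8 − 35 ≡ 3 (mod 30). Since 2891^(−1) ≡ 11 (mod 30) (2891 ≡ 11 (mod 30)), t ≡ 11·3 ≡ 3 (mod 30). So x ≡ 35 + 2891·3 = 8708 (mod 86730).
Unique solution in [0, 86730): x = 8708.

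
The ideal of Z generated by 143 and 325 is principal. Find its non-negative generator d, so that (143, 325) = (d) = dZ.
(143, 325) = (13); d = 13

In the PID Z, (a, b) is generated by gcd(a, b). Compute gcd(325, 143) with the extended Euclidean algorithm, tracking rows (r, s, t) with s·325 + t·143 = r:
  row A: (325, 1, 0)   [1·325 + 0·143 = 325]
  row B: (143, 0, 1)   [0·325 + 1·143 = 143]
  325 = 2·143 + 39   → row C = row A − 2·row B = (39, 1, −2)   [check: 1·325 − 2·143 = 39]
  143 = 3·39 + 26   → row D = row B − 3·row C = (26, −3, 7)   [check: −3·325 + 7·143 = 26]
  39 = 1·26 + 13   → row E = row C − 1·row D = (13, 4, −9)   [check: 4·325 − 9·143 = 13]
  26 = 2·13 + 0   → remainder 0, stop. gcd = 13 (last nonzero row E).
So gcd(143, 325) = 13, with Bézout identity 4·325 − 9·143 = 13. Containment (⊇): the Bézout identity exhibits 13 as an element of (143, 325), giving (13) ⊆ (143, 325). Containment (⊆): since 13 | 143 and 13 | 325 (143 = 13·11, 325 = 13·25), every Z-linear combination of 143 and 325 is divisible by 13, so (143, 325) ⊆ (13). Therefore (143, 325) = (13), d = 13.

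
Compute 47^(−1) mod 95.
47^(−1) ≡ 93 (mod 95)

Apply the extended Euclidean algorithm to (95, 47), tracking rows (r, s, t) with s·95 + t·47 = r. Each division r_prev = q·r_cur + r_new produces the new row as (previous row) − q·(current row):
  row A: (95, 1, 0)   [1·95 + 0·47 = 95]
  row B: (47, 0, 1)   [0·95 + 1·47 = 47]
  95 = 2·47 + 1   → row C = row A − 2·row B = (1, 1, −2)   [check: 1·95 − 2·47 = 1]
  47 = 47·1 + 0   → remainder 0, stop. gcd = 1 (last nonzero row C).
The gcd is 1, so 47 is invertible mod 95. The last nonzero row gives 1·95 − 2·47 = 1, so t = −2. So 47^(−1) ≡ −2 ≡ 93 (mod 95). Verify: 47 · 93 = 4371 ≡ 1 (mod 95). ✓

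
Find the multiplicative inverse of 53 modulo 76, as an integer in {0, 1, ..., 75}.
53^(−1) ≡ 33 (mod 76)

Apply the extended Euclidean algorithm to (76, 53), tracking rows (r, s, t) with s·76 + t·53 = r. Each division r_prev = q·r_cur + r_new produces the new row as (previous row) − q·(current row):
  row A: (76, 1, 0)   [1·76 + 0·53 = 76]
  row B: (53, 0, 1)   [0·76 + 1·53 = 53]
  76 = 1·53 + 23   → row C = row A − 1·row B = (23, 1, −1)   [check: 1·76 − 1·53 = 23]
  53 = 2·23 + 7   → row D = row B − 2·row C = (7, −2, 3)   [check: −2·76 + 3·53 = 7]
  23 = 3·7 + 2   → row E = row C − 3·row D = (2, 7, −10)   [check: 7·76 − 10·53 = 2]
  7 = 3·2 + 1   → row F = row D − 3·row E = (1, −23, 33)   [check: −23·76 + 33·53 = 1]
  2 = 2·1 + 0   → remainder 0, stop. gcd = 1 (last nonzero row F).
The gcd is 1, so 53 is invertible mod 76. The last nonzero row gives −23·76 + 33·53 = 1, so t = 33. So 53^(−1) ≡ 33 (mod 76). Verify: 53 · 33 = 1749 ≡ 1 (mod 76). ✓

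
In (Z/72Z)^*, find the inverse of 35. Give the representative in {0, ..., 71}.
Apply the extended Euclidean algorithm to (72, 35), tracking rows (r, s, t) with s·72 + t·35 = r. Each division r_prev = q·r_cur + r_new produces the new row as (previous row) − q·(current row):
  row A: (72, 1, 0)   [1·72 + 0·35 = 72]
  row B: (35, 0, 1)   [0·72 + 1·35 = 35]
  72 = 2·35 + 2   → row C = row A − 2·row B = (2, 1, −2)   [check: 1·72 − 2·35 = 2]
  35 = 17·2 + 1   → row D = row B − 17·row C = (1, −17, 35)   [check: −17·72 + 35·35 = 1]
  2 = 2·1 + 0   → remainder 0, stop. gcd = 1 (last nonzero row D).
The gcd is 1, so 35 is invertible mod 72. The last nonzero row gives −17·72 + 35·35 = 1, so t = 35. So 35^(−1) ≡ 35 (mod 72). Verify: 35 · 35 = 1225 ≡ 1 (mod 72). ✓

Final answer: 35^(−1) ≡ 35 (mod 72)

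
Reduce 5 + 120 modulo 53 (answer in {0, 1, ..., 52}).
19

Reduce the summands first: 120 ≡ 14 (mod 53), so 5 + 120 ≡ 5 + 14 (mod 53). 5 + 14 = 19; 19 = 0·53 + 19, so (5 + 120) mod 53 = 19.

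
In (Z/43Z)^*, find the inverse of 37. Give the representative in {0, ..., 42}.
37^(−1) ≡ 7 (mod 43)

Apply the extended Euclidean algorithm to (43, 37), tracking rows (r, s, t) with s·43 + t·37 = r. Each division r_prev = q·r_cur + r_new produces the new row as (previous row) − q·(current row):
  row A: (43, 1, 0)   [1·43 + 0·37 = 43]
  row B: (37, 0, 1)   [0·43 + 1·37 = 37]
  43 = 1·37 + 6   → row C = row A − 1·row B = (6, 1, −1)   [check: 1·43 − 1·37 = 6]
  37 = 6·6 + 1   → row D = row B − 6·row C = (1, −6, 7)   [check: −6·43 + 7·37 = 1]
  6 = 6·1 + 0   → remainder 0, stop. gcd = 1 (last nonzero row D).
The gcd is 1, so 37 is invertible mod 43. The last nonzero row gives −6·43 + 7·37 = 1, so t = 7. So 37^(−1) ≡ 7 (mod 43). Verify: 37 · 7 = 259 ≡ 1 (mod 43). ✓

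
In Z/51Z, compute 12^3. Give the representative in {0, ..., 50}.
Use repeated squaring. Binary(3) = 11. Walk through the bits of the exponent 3 left-to-right: at each bit after the leading one, square the running value, then multiply by 12 if the bit is 1 (always reducing mod 51):
  bit 1 = 1 (leading): start with 12.
  bit 2 = 1: square 12^2 = 144 ≡ 42; bit is 1, so multiply 42·12 = 504 ≡ 45 (mod 51).
Final value: 12^3 ≡ 45 (mod 51).

Final answer: 45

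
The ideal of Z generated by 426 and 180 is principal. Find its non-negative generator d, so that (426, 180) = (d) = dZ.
In the PID Z, (a, b) is generated by gcd(a, b). Compute gcd(426, 180) with the extended Euclidean algorithm, tracking rows (r, s, t) with s·426 + t·180 = r:
  row A: (426, 1, 0)   [1·426 + 0·180 = 426]
  row B: (180, 0, 1)   [0·426 + 1·180 = 180]
  426 = 2·180 + 66   → row C = row A − 2·row B = (66, 1, −2)   [check: 1·426 − 2·180 = 66]
  180 = 2·66 + 48   → row D = row B − 2·row C = (48, −2, 5)   [check: −2·426 + 5·180 = 48]
  66 = 1·48 + 18   → row E = row C − 1·row D = (18, 3, −7)   [check: 3·426 − 7·180 = 18]
  48 = 2·18 + 12   → row F = row D − 2·row E = (12, −8, 19)   [check: −8·426 + 19·180 = 12]
  18 = 1·12 + 6   → row G = row E − 1·row F = (6, 11, −26)   [check: 11·426 − 26·180 = 6]
  12 = 2·6 + 0   → remainder 0, stop. gcd = 6 (last nonzero row G).
So gcd(426, 180) = 6, with Bézout identity 11·426 − 26·180 = 6. Containment (⊇): the Bézout identity exhibits 6 as an element of (426, 180), giving (6) ⊆ (426, 180). Containment (⊆): since 6 | 426 and 6 | 180 (426 = 6·71, 180 = 6·30), every Z-linear combination of 426 and 180 is divisible by 6, so (426, 180) ⊆ (6). Therefore (426, 180) = (6), d = 6.

Final answer: (426, 180) = (6); d = 6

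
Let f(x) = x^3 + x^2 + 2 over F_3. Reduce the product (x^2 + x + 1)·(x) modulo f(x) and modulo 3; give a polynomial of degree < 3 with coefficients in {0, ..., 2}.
Multiply as integer polynomials: a · b = x^3 + x^2 + x. Reducing coefficients mod 3: a · b ≡ x^3 + x^2 + x. Now divide by f(x) = x^3 + x^2 + 2 in F_3[x], eliminating the leading term at each step:
  leading term x^3: subtract (1)·f(x) = x^3 + x^2 + 2, leaving x + 1 (coefficients mod 3)
The degree is now < 3, so this is the remainder. Hence a · b ≡ x + 1 in F_3[x]/(f).

Final answer: a · b ≡ x + 1 (mod f(x))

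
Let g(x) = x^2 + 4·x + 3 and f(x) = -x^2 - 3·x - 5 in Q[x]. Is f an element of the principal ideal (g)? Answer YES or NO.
In Q[x] the ideal (g) consists of all multiples of g, so f ∈ (g) iff g | f, i.e. iff the remainder of f on division by g is 0. Divide f by g (g is monic, so eliminate the leading term of the running remainder at each step):
  leading term -x^2: subtract (-1)·g(x) = -x^2 - 4·x - 3, leaving x - 2
The remainder r(x) = x - 2 ≠ 0 (and deg r < deg g), so g ∤ f, i.e. f ∉ (g).

Final answer: NO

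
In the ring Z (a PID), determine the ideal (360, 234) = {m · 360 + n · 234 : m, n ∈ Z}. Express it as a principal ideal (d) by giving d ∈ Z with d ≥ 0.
(360, 234) = (18); d = 18

In the PID Z, (a, b) is generated by gcd(a, b). Compute gcd(360, 234) with the extended Euclidean algorithm, tracking rows (r, s, t) with s·360 + t·234 = r:
  row A: (360, 1, 0)   [1·360 + 0·234 = 360]
  row B: (234, 0, 1)   [0·360 + 1·234 = 234]
  360 = 1·234 + 126   → row C = row A − 1·row B = (126, 1, −1)   [check: 1·360 − 1·234 = 126]
  234 = 1·126 + 108   → row D = row B − 1·row C = (108, −1, 2)   [check: −1·360 + 2·234 = 108]
  126 = 1·108 + 18   → row E = row C − 1·row D = (18, 2, −3)   [check: 2·360 − 3·234 = 18]
  108 = 6·18 + 0   → remainder 0, stop. gcd = 18 (last nonzero row E).
So gcd(360, 234) = 18, with Bézout identity 2·360 − 3·234 = 18. Containment (⊇): the Bézout identity exhibits 18 as an element of (360, 234), giving (18) ⊆ (360, 234). Containment (⊆): since 18 | 360 and 18 | 234 (360 = 18·20, 234 = 18·13), every Z-linear combination of 360 and 234 is divisible by 18, so (360, 234) ⊆ (18). Therefore (360, 234) = (18), d = 18.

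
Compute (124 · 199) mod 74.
Reduce the factors first: 124 ≡ 50, 199 ≡ 51 (mod 74), so 124 · 199 ≡ 50 · 51 (mod 74). 50 · 51 = 2550. Dividing by 74: 2550 = 34·74 + 34. So (124 · 199) mod 74 = 34.

Final answer: 34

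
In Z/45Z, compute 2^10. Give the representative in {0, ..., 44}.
34

Use repeated squaring. Binary(10) = 1010. Walk through the bits of the exponent 10 left-to-right: at each bit after the leading one, square the running value, then multiply by 2 if the bit is 1 (always reducing mod 45):
  bit 1 = 1 (leading): start with 2.
  bit 2 = 0: square 2^2 = 4 (mod 45).
  bit 3 = 1: square 4^2 = 16; bit is 1, so multiply 16·2 = 32 (mod 45).
  bit 4 = 0: square 32^2 = 1024 ≡ 34 (mod 45).
Final value: 2^10 ≡ 34 (mod 45).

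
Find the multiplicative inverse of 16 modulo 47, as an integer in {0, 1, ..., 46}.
Apply the extended Euclidean algorithm to (47, 16), tracking rows (r, s, t) with s·47 + t·16 = r. Each division r_prev = q·r_cur + r_new produces the new row as (previous row) − q·(current row):
  row A: (47, 1, 0)   [1·47 + 0·16 = 47]
  row B: (16, 0, 1)   [0·47 + 1·16 = 16]
  47 = 2·16 + 15   → row C = row A − 2·row B = (15, 1, −2)   [check: 1·47 − 2·16 = 15]
  16 = 1·15 + 1   → row D = row B − 1·row C = (1, −1, 3)   [check: −1·47 + 3·16 = 1]
  15 = 15·1 + 0   → remainder 0, stop. gcd = 1 (last nonzero row D).
The gcd is 1, so 16 is invertible mod 47. The last nonzero row gives −1·47 + 3·16 = 1, so t = 3. So 16^(−1) ≡ 3 (mod 47). Verify: 16 · 3 = 48 ≡ 1 (mod 47). ✓

Final answer: 16^(−1) ≡ 3 (mod 47)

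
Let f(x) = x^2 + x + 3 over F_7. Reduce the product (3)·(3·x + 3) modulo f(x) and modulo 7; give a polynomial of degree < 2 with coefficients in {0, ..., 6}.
Multiply as integer polynomials: a · b = 9·x + 9. Reducing coefficients mod 7: a · b ≡ 2·x + 2. This already has degree < 2, so no reduction by f is needed. Hence a · b ≡ 2·x + 2 in F_7[x]/(f).

Final answer: a · b ≡ 2·x + 2 (mod f(x))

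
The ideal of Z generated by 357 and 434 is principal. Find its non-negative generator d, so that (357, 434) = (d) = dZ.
(357, 434) = (7); d = 7

In the PID Z, (a, b) is generated by gcd(a, b). Compute gcd(434, 357) with the extended Euclidean algorithm, tracking rows (r, s, t) with s·434 + t·357 = r:
  row A: (434, 1, 0)   [1·434 + 0·357 = 434]
  row B: (357, 0, 1)   [0·434 + 1·357 = 357]
  434 = 1·357 + 77   → row C = row A − 1·row B = (77, 1, −1)   [check: 1·434 − 1·357 = 77]
  357 = 4·77 + 49   → row D = row B − 4·row C = (49, −4, 5)   [check: −4·434 + 5·357 = 49]
  77 = 1·49 + 28   → row E = row C − 1·row D = (28, 5, −6)   [check: 5·434 − 6·357 = 28]
  49 = 1·28 + 21   → row F = row D − 1·row E = (21, −9, 11)   [check: −9·434 + 11·357 = 21]
  28 = 1·21 + 7   → row G = row E − 1·row F = (7, 14, −17)   [check: 14·434 − 17·357 = 7]
  21 = 3·7 + 0   → remainder 0, stop. gcd = 7 (last nonzero row G).
So gcd(357, 434) = 7, with Bézout identity 14·434 − 17·357 = 7. Containment (⊇): the Bézout identity exhibits 7 as an element of (357, 434), giving (7) ⊆ (357, 434). Containment (⊆): since 7 | 357 and 7 | 434 (357 = 7·51, 434 = 7·62), every Z-linear combination of 357 and 434 is divisible by 7, so (357, 434) ⊆ (7). Therefore (357, 434) = (7), d = 7.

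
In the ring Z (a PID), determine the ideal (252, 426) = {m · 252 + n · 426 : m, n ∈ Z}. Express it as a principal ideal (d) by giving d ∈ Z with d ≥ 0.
(252, 426) = (6); d = 6

In the PID Z, (a, b) is generated by gcd(a, b). Compute gcd(426, 252) with the extended Euclidean algorithm, tracking rows (r, s, t) with s·426 + t·252 = r:
  row A: (426, 1, 0)   [1·426 + 0·252 = 426]
  row B: (252, 0, 1)   [0·426 + 1·252 = 252]
  426 = 1·252 + 174   → row C = row A − 1·row B = (174, 1, −1)   [check: 1·426 − 1·252 = 174]
  252 = 1·174 + 78   → row D = row B − 1·row C = (78, −1, 2)   [check: −1·426 + 2·252 = 78]
  174 = 2·78 + 18   → row E = row C − 2·row D = (18, 3, −5)   [check: 3·426 − 5·252 = 18]
  78 = 4·18 + 6   → row F = row D − 4·row E = (6, −13, 22)   [check: −13·426 + 22·252 = 6]
  18 = 3·6 + 0   → remainder 0, stop. gcd = 6 (last nonzero row F).
So gcd(252, 426) = 6, with Bézout identity −13·426 + 22·252 = 6. Containment (⊇): the Bézout identity exhibits 6 as an element of (252, 426), giving (6) ⊆ (252, 426). Containment (⊆): since 6 | 252 and 6 | 426 (252 = 6·42, 426 = 6·71), every Z-linear combination of 252 and 426 is divisible by 6, so (252, 426) ⊆ (6). Therefore (252, 426) = (6), d = 6.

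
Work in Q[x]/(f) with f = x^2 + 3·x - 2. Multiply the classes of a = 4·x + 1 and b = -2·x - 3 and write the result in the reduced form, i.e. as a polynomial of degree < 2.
a · b ≡ 10·x - 19 (mod f(x))

First multiply in Q[x] without reducing: a · b = -8·x^2 - 14·x - 3. Now divide by f(x) = x^2 + 3·x - 2, eliminating the leading term at each step:
  leading term -8·x^2: subtract (-8)·f(x) = -8·x^2 - 24·x + 16, leaving 10·x - 19
The degree is now < 2, so this is the remainder. Hence a · b ≡ 10·x - 19 in Q[x]/(f).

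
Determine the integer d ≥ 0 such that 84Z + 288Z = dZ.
(84, 288) = (12); d = 12

In the PID Z, (a, b) is generated by gcd(a, b). Compute gcd(288, 84) with the extended Euclidean algorithm, tracking rows (r, s, t) with s·288 + t·84 = r:
  row A: (288, 1, 0)   [1·288 + 0·84 = 288]
  row B: (84, 0, 1)   [0·288 + 1·84 = 84]
  288 = 3·84 + 36   → row C = row A − 3·row B = (36, 1, −3)   [check: 1·288 − 3·84 = 36]
  84 = 2·36 + 12   → row D = row B − 2·row C = (12, −2, 7)   [check: −2·288 + 7·84 = 12]
  36 = 3·12 + 0   → remainder 0, stop. gcd = 12 (last nonzero row D).
So gcd(84, 288) = 12, with Bézout identity −2·288 + 7·84 = 12. Containment (⊇): the Bézout identity exhibits 12 as an element of (84, 288), giving (12) ⊆ (84, 288). Containment (⊆): since 12 | 84 and 12 | 288 (84 = 12·7, 288 = 12·24), every Z-linear combination of 84 and 288 is divisible by 12, so (84, 288) ⊆ (12). Therefore (84, 288) = (12), d = 12.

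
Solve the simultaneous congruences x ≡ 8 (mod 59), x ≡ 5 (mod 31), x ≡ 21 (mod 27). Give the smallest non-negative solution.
The moduli 59, 31, 27 are pairwise coprime, so by the CRT there is a unique solution mod 59·31·27 = 49383.
Solve by successive substitution. Start with x ≡ 8 (mod 59).
  Combine with x ≡ 5 (mod 31): write x = 8 + 59·t and require 8 + 59·t ≡ 5 (mod 31), i.e. 59·t ≡ 5 − 8 ≡ 28 (mod 31). Since 59^(−1) ≡ 10 (mod 31) (59 ≡ 28 (mod 31)), t ≡ 10·28 ≡ 1 (mod 31). So x ≡ 8 + 59·1 = 67 (mod 1829).
  Combine with x ≡ 21 (mod 27): write x = 67 + 1829·t and require 67 + 1829·t ≡ 21 (mod 27), i.e. 1829·t ≡ 21 − 67 ≡ 8 (mod 27). Since 1829^(−1) ≡ 23 (mod 27) (1829 ≡ 20 (mod 27)), t ≡ 23·8 ≡ 22 (mod 27). So x ≡ 67 + 1829·22 = 40305 (mod 49383).
Unique solution in [0, 49383): x = 40305.

Final answer: x ≡ 40305 (mod 49383); the representative in [0, 49383) is 40305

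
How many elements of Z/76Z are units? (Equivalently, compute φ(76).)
An element a ∈ Z/76Z is a unit iff gcd(a, 76) = 1, so the number of units is φ(76). φ is multiplicative, with φ(p^e) = p^e − p^(e−1). Factorise 76 = 2^2 · 19. Then
  φ(76) = (2^2 − 2^1) · (19 − 1) = 2 · 18 = 36.

Final answer: Z/76Z has φ(76) = 36 units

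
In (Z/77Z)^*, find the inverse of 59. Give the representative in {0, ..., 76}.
59^(−1) ≡ 47 (mod 77)

Apply the extended Euclidean algorithm to (77, 59), tracking rows (r, s, t) with s·77 + t·59 = r. Each division r_prev = q·r_cur + r_new produces the new row as (previous row) − q·(current row):
  row A: (77, 1, 0)   [1·77 + 0·59 = 77]
  row B: (59, 0, 1)   [0·77 + 1·59 = 59]
  77 = 1·59 + 18   → row C = row A − 1·row B = (18, 1, −1)   [check: 1·77 − 1·59 = 18]
  59 = 3·18 + 5   → row D = row B − 3·row C = (5, −3, 4)   [check: −3·77 + 4·59 = 5]
  18 = 3·5 + 3   → row E = row C − 3·row D = (3, 10, −13)   [check: 10·77 − 13·59 = 3]
  5 = 1·3 + 2   → row F = row D − 1·row E = (2, −13, 17)   [check: −13·77 + 17·59 = 2]
  3 = 1·2 + 1   → row G = row E − 1·row F = (1, 23, −30)   [check: 23·77 − 30·59 = 1]
  2 = 2·1 + 0   → remainder 0, stop. gcd = 1 (last nonzero row G).
The gcd is 1, so 59 is invertible mod 77. The last nonzero row gives 23·77 − 30·59 = 1, so t = −30. So 59^(−1) ≡ −30 ≡ 47 (mod 77). Verify: 59 · 47 = 2773 ≡ 1 (mod 77). ✓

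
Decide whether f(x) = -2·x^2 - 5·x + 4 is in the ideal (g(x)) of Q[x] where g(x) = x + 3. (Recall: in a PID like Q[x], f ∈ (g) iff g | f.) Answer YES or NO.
In Q[x] the ideal (g) consists of all multiples of g, so f ∈ (g) iff g | f, i.e. iff the remainder of f on division by g is 0. Divide f by g (g is monic, so eliminate the leading term of the running remainder at each step):
  leading term -2·x^2: subtract (-2·x)·g(x) = -2·x^2 - 6·x, leaving x + 4
  leading term x: subtract (1)·g(x) = x + 3, leaving 1
The remainder r(x) = 1 ≠ 0 (and deg r < deg g), so g ∤ f, i.e. f ∉ (g).

Final answer: NO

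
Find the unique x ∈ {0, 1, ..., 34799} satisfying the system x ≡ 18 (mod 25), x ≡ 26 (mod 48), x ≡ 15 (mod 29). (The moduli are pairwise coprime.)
The moduli 25, 48, 29 are pairwise coprime, so by the CRT there is a unique solution mod 25·48·29 = 34800.
Solve by successive substitution. Start with x ≡ 18 (mod 25).
  Combine with x ≡ 26 (mod 48): write x = 18 + 25·t and require 18 + 25·t ≡ 26 (mod 48), i.e. 25·t ≡ 26 − 18 ≡ 8 (mod 48). Since 25^(−1) ≡ 25 (mod 48), t ≡ 25·8 ≡ 8 (mod 48). So x ≡ 18 + 25·8 = 218 (mod 1200).
  Combine with x ≡ 15 (mod 29): write x = 218 + 1200·t and require 218 + 1200·t ≡ 15 (mod 29), i.e. 1200·t ≡ 15 − 218 ≡ 0 (mod 29). Since 1200^(−1) ≡ 8 (mod 29) (1200 ≡ 11 (mod 29)), t ≡ 8·0 ≡ 0 (mod 29). So x ≡ 218 + 1200·0 = 218 (mod 34800).
Unique solution in [0, 34800): x = 218.

Final answer: x ≡ 218 (mod 34800); the representative in [0, 34800) is 218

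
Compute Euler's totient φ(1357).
φ(1357) = 1276

φ is multiplicative, with φ(p^e) = p^e − p^(e−1). Factorise 1357 = 23 · 59. Then
  φ(1357) = (23 − 1) · (59 − 1) = 22 · 58 = 1276.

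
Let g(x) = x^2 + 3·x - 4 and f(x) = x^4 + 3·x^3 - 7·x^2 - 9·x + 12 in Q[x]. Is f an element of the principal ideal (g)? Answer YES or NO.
In Q[x] the ideal (g) consists of all multiples of g, so f ∈ (g) iff g | f, i.e. iff the remainder of f on division by g is 0. Divide f by g (g is monic, so eliminate the leading term of the running remainder at each step):
  leading term x^4: subtract (x^2)·g(x) = x^4 + 3·x^3 - 4·x^2, leaving -3·x^2 - 9·x + 12
  leading term -3·x^2: subtract (-3)·g(x) = -3·x^2 - 9·x + 12, leaving 0
The remainder is 0, so f(x) = g(x) · h(x) with h(x) = x^2 - 3. Hence g | f, i.e. f ∈ (g).

Final answer: YES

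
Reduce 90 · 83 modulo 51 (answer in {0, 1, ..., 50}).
24

Reduce the factors first: 90 ≡ 39, 83 ≡ 32 (mod 51), so 90 · 83 ≡ 39 · 32 (mod 51). 39 · 32 = 1248. Dividing by 51: 1248 = 24·51 + 24. So (90 · 83) mod 51 = 24.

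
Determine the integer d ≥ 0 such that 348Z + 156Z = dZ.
(348, 156) = (12); d = 12

In the PID Z, (a, b) is generated by gcd(a, b). Compute gcd(348, 156) with the extended Euclidean algorithm, tracking rows (r, s, t) with s·348 + t·156 = r:
  row A: (348, 1, 0)   [1·348 + 0·156 = 348]
  row B: (156, 0, 1)   [0·348 + 1·156 = 156]
  348 = 2·156 + 36   → row C = row A − 2·row B = (36, 1, −2)   [check: 1·348 − 2·156 = 36]
  156 = 4·36 + 12   → row D = row B − 4·row C = (12, −4, 9)   [check: −4·348 + 9·156 = 12]
  36 = 3·12 + 0   → remainder 0, stop. gcd = 12 (last nonzero row D).
So gcd(348, 156) = 12, with Bézout identity −4·348 + 9·156 = 12. Containment (⊇): the Bézout identity exhibits 12 as an element of (348, 156), giving (12) ⊆ (348, 156). Containment (⊆): since 12 | 348 and 12 | 156 (348 = 12·29, 156 = 12·13), every Z-linear combination of 348 and 156 is divisible by 12, so (348, 156) ⊆ (12). Therefore (348, 156) = (12), d = 12.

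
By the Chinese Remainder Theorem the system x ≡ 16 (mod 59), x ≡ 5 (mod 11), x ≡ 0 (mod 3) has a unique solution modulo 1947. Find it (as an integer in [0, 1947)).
x ≡ 1314 (mod 1947); the representative in [0, 1947) is 1314

The moduli 59, 11, 3 are pairwise coprime, so by the CRT there is a unique solution mod 59·11·3 = 1947.
Solve by successive substitution. Start with x ≡ 16 (mod 59).
  Combine with x ≡ 5 (mod 11): write x = 16 + 59·t and require 16 + 59·t ≡ 5 (mod 11), i.e. 59·t ≡ 5 − 16 ≡ 0 (mod 11). Since 59^(−1) ≡ 3 (mod 11) (59 ≡ 4 (mod 11)), t ≡ 3·0 ≡ 0 (mod 11). So x ≡ 16 + 59·0 = 16 (mod 649).
  Combine with x ≡ 0 (mod 3): write x = 16 + 649·t and require 16 + 649·t ≡ 0 (mod 3), i.e. 649·t ≡ 0 − 16 ≡ 2 (mod 3). Since 649^(−1) ≡ 1 (mod 3) (649 ≡ 1 (mod 3)), t ≡ 1·2 ≡ 2 (mod 3). So x ≡ 16 + 649·2 = 1314 (mod 1947).
Unique solution in [0, 1947): x = 1314.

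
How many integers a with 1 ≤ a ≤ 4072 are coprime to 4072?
The number of a ∈ {1, ..., 4072} with gcd(a, 4072) = 1 is by definition Euler's totient φ(4072). φ is multiplicative, with φ(p^e) = p^e − p^(e−1). Factorise 4072 = 2^3 · 509. Then
  φ(4072) = (2^3 − 2^2) · (509 − 1) = 4 · 508 = 2032.
So there are 2032 such integers.

Final answer: 2032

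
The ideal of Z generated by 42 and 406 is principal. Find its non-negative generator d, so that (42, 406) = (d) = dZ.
(42, 406) = (14); d = 14

In the PID Z, (a, b) is generated by gcd(a, b). Compute gcd(406, 42) with the extended Euclidean algorithm, tracking rows (r, s, t) with s·406 + t·42 = r:
  row A: (406, 1, 0)   [1·406 + 0·42 = 406]
  row B: (42, 0, 1)   [0·406 + 1·42 = 42]
  406 = 9·42 + 28   → row C = row A − 9·row B = (28, 1, −9)   [check: 1·406 − 9·42 = 28]
  42 = 1·28 + 14   → row D = row B − 1·row C = (14, −1, 10)   [check: −1·406 + 10·42 = 14]
  28 = 2·14 + 0   → remainder 0, stop. gcd = 14 (last nonzero row D).
So gcd(42, 406) = 14, with Bézout identity −1·406 + 10·42 = 14. Containment (⊇): the Bézout identity exhibits 14 as an element of (42, 406), giving (14) ⊆ (42, 406). Containment (⊆): since 14 | 42 and 14 | 406 (42 = 14·3, 406 = 14·29), every Z-linear combination of 42 and 406 is divisible by 14, so (42, 406) ⊆ (14). Therefore (42, 406) = (14), d = 14.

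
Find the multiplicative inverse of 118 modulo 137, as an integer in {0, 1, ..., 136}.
118^(−1) ≡ 36 (mod 137)

Apply the extended Euclidean algorithm to (137, 118), tracking rows (r, s, t) with s·137 + t·118 = r. Each division r_prev = q·r_cur + r_new produces the new row as (previous row) − q·(current row):
  row A: (137, 1, 0)   [1·137 + 0·118 = 137]
  row B: (118, 0, 1)   [0·137 + 1·118 = 118]
  137 = 1·118 + 19   → row C = row A − 1·row B = (19, 1, −1)   [check: 1·137 − 1·118 = 19]
  118 = 6·19 + 4   → row D = row B − 6·row C = (4, −6, 7)   [check: −6·137 + 7·118 = 4]
  19 = 4·4 + 3   → row E = row C − 4·row D = (3, 25, −29)   [check: 25·137 − 29·118 = 3]
  4 = 1·3 + 1   → row F = row D − 1·row E = (1, −31, 36)   [check: −31·137 + 36·118 = 1]
  3 = 3·1 + 0   → remainder 0, stop. gcd = 1 (last nonzero row F).
The gcd is 1, so 118 is invertible mod 137. The last nonzero row gives −31·137 + 36·118 = 1, so t = 36. So 118^(−1) ≡ 36 (mod 137). Verify: 118 · 36 = 4248 ≡ 1 (mod 137). ✓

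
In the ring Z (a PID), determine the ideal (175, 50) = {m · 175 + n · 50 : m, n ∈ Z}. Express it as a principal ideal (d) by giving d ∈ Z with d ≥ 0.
(175, 50) = (25); d = 25

In the PID Z, (a, b) is generated by gcd(a, b). Compute gcd(175, 50) with the extended Euclidean algorithm, tracking rows (r, s, t) with s·175 + t·50 = r:
  row A: (175, 1, 0)   [1·175 + 0·50 = 175]
  row B: (50, 0, 1)   [0·175 + 1·50 = 50]
  175 = 3·50 + 25   → row C = row A − 3·row B = (25, 1, −3)   [check: 1·175 − 3·50 = 25]
  50 = 2·25 + 0   → remainder 0, stop. gcd = 25 (last nonzero row C).
So gcd(175, 50) = 25, with Bézout identity 1·175 − 3·50 = 25. Containment (⊇): the Bézout identity exhibits 25 as an element of (175, 50), giving (25) ⊆ (175, 50). Containment (⊆): since 25 | 175 and 25 | 50 (175 = 25·7, 50 = 25·2), every Z-linear combination of 175 and 50 is divisible by 25, so (175, 50) ⊆ (25). Therefore (175, 50) = (25), d = 25.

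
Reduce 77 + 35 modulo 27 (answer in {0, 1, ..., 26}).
4

Reduce the summands first: 77 ≡ 23, 35 ≡ 8 (mod 27), so 77 + 35 ≡ 23 + 8 (mod 27). 23 + 8 = 31; 31 = 1·27 + 4, so (77 + 35) mod 27 = 4.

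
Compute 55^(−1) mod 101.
55^(−1) ≡ 90 (mod 101)

Apply the extended Euclidean algorithm to (101, 55), tracking rows (r, s, t) with s·101 + t·55 = r. Each division r_prev = q·r_cur + r_new produces the new row as (previous row) − q·(current row):
  row A: (101, 1, 0)   [1·101 + 0·55 = 101]
  row B: (55, 0, 1)   [0·101 + 1·55 = 55]
  101 = 1·55 + 46   → row C = row A − 1·row B = (46, 1, −1)   [check: 1·101 − 1·55 = 46]
  55 = 1·46 + 9   → row D = row B − 1·row C = (9, −1, 2)   [check: −1·101 + 2·55 = 9]
  46 = 5·9 + 1   → row E = row C − 5·row D = (1, 6, −11)   [check: 6·101 − 11·55 = 1]
  9 = 9·1 + 0   → remainder 0, stop. gcd = 1 (last nonzero row E).
The gcd is 1, so 55 is invertible mod 101. The last nonzero row gives 6·101 − 11·55 = 1, so t = −11. So 55^(−1) ≡ −11 ≡ 90 (mod 101). Verify: 55 · 90 = 4950 ≡ 1 (mod 101). ✓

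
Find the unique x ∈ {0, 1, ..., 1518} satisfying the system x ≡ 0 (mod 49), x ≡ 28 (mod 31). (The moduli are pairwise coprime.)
x ≡ 245 (mod 1519); the representative in [0, 1519) is 245

The moduli 49, 31 are pairwise coprime, so by the CRT there is a unique solution mod 49·31 = 1519.
Solve by successive substitution. Start with x ≡ 0 (mod 49).
  Combine with x ≡ 28 (mod 31): write x = 49·t and require 49·t ≡ 28 (mod 31). Since 49^(−1) ≡ 19 (mod 31) (49 ≡ 18 (mod 31)), t ≡ 19·28 ≡ 5 (mod 31). So x ≡ 49·5 = 245 (mod 1519).
Unique solution in [0, 1519): x = 245.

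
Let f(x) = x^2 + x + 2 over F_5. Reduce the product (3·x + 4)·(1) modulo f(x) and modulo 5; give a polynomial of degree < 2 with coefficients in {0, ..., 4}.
a · b ≡ 3·x + 4 (mod f(x))

Multiply as integer polynomials: a · b = 3·x + 4. Reducing coefficients mod 5: a · b ≡ 3·x + 4. This already has degree < 2, so no reduction by f is needed. Hence a · b ≡ 3·x + 4 in F_5[x]/(f).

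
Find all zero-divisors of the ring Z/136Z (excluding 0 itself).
An element a ∈ Z/136Z (with a ≠ 0) is a zero-divisor iff gcd(a, 136) > 1 (because a is a unit precisely when gcd(a, n) = 1, and in Z/nZ every nonzero, non-unit element is a zero-divisor). Scan a = 1, ..., 135 and keep those with gcd(a, 136) > 1:
  gcd(2, 136) = 2, gcd(4, 136) = 4, gcd(6, 136) = 2, gcd(8, 136) = 8, gcd(10, 136) = 2, gcd(12, 136) = 4, gcd(14, 136) = 2, gcd(16, 136) = 8, gcd(17, 136) = 17, gcd(18, 136) = 2, gcd(20, 136) = 4, gcd(22, 136) = 2, gcd(24, 136) = 8, gcd(26, 136) = 2, gcd(28, 136) = 4, gcd(30, 136) = 2, gcd(32, 136) = 8, gcd(34, 136) = 34, gcd(36, 136) = 4, gcd(38, 136) = 2, gcd(40, 136) = 8, gcd(42, 136) = 2, gcd(44, 136) = 4, gcd(46, 136) = 2, gcd(48, 136) = 8, gcd(50, 136) = 2, gcd(51, 136) = 17, gcd(52, 136) = 4, gcd(54, 136) = 2, gcd(56, 136) = 8, gcd(58, 136) = 2, gcd(60, 136) = 4, gcd(62, 136) = 2, gcd(64, 136) = 8, gcd(66, 136) = 2, gcd(68, 136) = 68, gcd(70, 136) = 2, gcd(72, 136) = 8, gcd(74, 136) = 2, gcd(76, 136) = 4, gcd(78, 136) = 2, gcd(80, 136) = 8, gcd(82, 136) = 2, gcd(84, 136) = 4, gcd(85, 136) = 17, gcd(86, 136) = 2, gcd(88, 136) = 8, gcd(90, 136) = 2, gcd(92, 136) = 4, gcd(94, 136) = 2, gcd(96, 136) = 8, gcd(98, 136) = 2, gcd(100, 136) = 4, gcd(102, 136) = 34, gcd(104, 136) = 8, gcd(106, 136) = 2, gcd(108, 136) = 4, gcd(110, 136) = 2, gcd(112, 136) = 8, gcd(114, 136) = 2, gcd(116, 136) = 4, gcd(118, 136) = 2, gcd(119, 136) = 17, gcd(120, 136) = 8, gcd(122, 136) = 2, gcd(124, 136) = 4, gcd(126, 136) = 2, gcd(128, 136) = 8, gcd(130, 136) = 2, gcd(132, 136) = 4, gcd(134, 136) = 2.
All other a ∈ {1, ..., 135} have gcd(a, 136) = 1 and are units. So the nonzero zero-divisors are exactly the 71 values of a appearing in this scan.

Final answer: nonzero zero-divisors of Z/136Z = {2, 4, 6, 8, 10, 12, 14, 16, 17, 18, 20, 22, 24, 26, 28, 30, 32, 34, 36, 38, 40, 42, 44, 46, 48, 50, 51, 52, 54, 56, 58, 60, 62, 64, 66, 68, 70, 72, 74, 76, 78, 80, 82, 84, 85, 86, 88, 90, 92, 94, 96, 98, 100, 102, 104, 106, 108, 110, 112, 114, 116, 118, 119, 120, 122, 124, 126, 128, 130, 132, 134}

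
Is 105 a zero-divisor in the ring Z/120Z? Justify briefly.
YES

gcd(105, 120) = 15 > 1, so 105 is not a unit in Z/120Z. In Z/nZ every nonzero non-unit is a zero-divisor: explicitly, take b = 120/gcd = 8 ≠ 0 (mod 120); then 105·8 = 840 = 7·120, i.e. 105·8 ≡ 0 (mod 120). So 105 is a zero-divisor.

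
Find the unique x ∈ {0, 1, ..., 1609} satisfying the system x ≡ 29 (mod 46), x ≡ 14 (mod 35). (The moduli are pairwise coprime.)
x ≡ 259 (mod 1610); the representative in [0, 1610) is 259

The moduli 46, 35 are pairwise coprime, so by the CRT there is a unique solution mod 46·35 = 1610.
Solve by successive substitution. Start with x ≡ 29 (mod 46).
  Combine with x ≡ 14 (mod 35): write x = 29 + 46·t and require 29 + 46·t ≡ 14 (mod 35), i.e. 46·t ≡ 14 − 29 ≡ 20 (mod 35). Since 46^(−1) ≡ 16 (mod 35) (46 ≡ 11 (mod 35)), t ≡ 16·20 ≡ 5 (mod 35). So x ≡ 29 + 46·5 = 259 (mod 1610).
Unique solution in [0, 1610): x = 259.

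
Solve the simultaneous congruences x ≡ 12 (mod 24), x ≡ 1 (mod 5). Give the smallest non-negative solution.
x ≡ 36 (mod 120); the representative in [0, 120) is 36

The moduli 24, 5 are pairwise coprime, so by the CRT there is a unique solution mod 24·5 = 120.
Solve by successive substitution. Start with x ≡ 12 (mod 24).
  Combine with x ≡ 1 (mod 5): write x = 12 + 24·t and require 12 + 24·t ≡ 1 (mod 5), i.e. 24·t ≡ 1 − 12 ≡ 4 (mod 5). Since 24^(−1) ≡ 4 (mod 5) (24 ≡ 4 (mod 5)), t ≡ 4·4 ≡ 1 (mod 5). So x ≡ 12 + 24·1 = 36 (mod 120).
Unique solution in [0, 120): x = 36.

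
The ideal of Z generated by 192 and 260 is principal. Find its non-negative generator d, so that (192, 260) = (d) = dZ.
(192, 260) = (4); d = 4

In the PID Z, (a, b) is generated by gcd(a, b). Compute gcd(260, 192) with the extended Euclidean algorithm, tracking rows (r, s, t) with s·260 + t·192 = r:
  row A: (260, 1, 0)   [1·260 + 0·192 = 260]
  row B: (192, 0, 1)   [0·260 + 1·192 = 192]
  260 = 1·192 + 68   → row C = row A − 1·row B = (68, 1, −1)   [check: 1·260 − 1·192 = 68]
  192 = 2·68 + 56   → row D = row B − 2·row C = (56, −2, 3)   [check: −2·260 + 3·192 = 56]
  68 = 1·56 + 12   → row E = row C − 1·row D = (12, 3, −4)   [check: 3·260 − 4·192 = 12]
  56 = 4·12 + 8   → row F = row D − 4·row E = (8, −14, 19)   [check: −14·260 + 19·192 = 8]
  12 = 1·8 + 4   → row G = row E − 1·row F = (4, 17, −23)   [check: 17·260 − 23·192 = 4]
  8 = 2·4 + 0   → remainder 0, stop. gcd = 4 (last nonzero row G).
So gcd(192, 260) = 4, with Bézout identity 17·260 − 23·192 = 4. Containment (⊇): the Bézout identity exhibits 4 as an element of (192, 260), giving (4) ⊆ (192, 260). Containment (⊆): since 4 | 192 and 4 | 260 (192 = 4·48, 260 = 4·65), every Z-linear combination of 192 and 260 is divisible by 4, so (192, 260) ⊆ (4). Therefore (192, 260) = (4), d = 4.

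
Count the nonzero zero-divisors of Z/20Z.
In Z/20Z each nonzero element is either a unit (gcd with 20 is 1) or a zero-divisor (gcd > 1). The number of units is φ(20): factorise 20 = 2^2 · 5, so φ(20) = (2^2 − 2^1) · (5 − 1) = 2 · 4 = 8. The nonzero elements number 20 − 1 = 19. Hence the nonzero zero-divisors number 19 − 8 = 11.

Final answer: Z/20Z has 11 nonzero zero-divisors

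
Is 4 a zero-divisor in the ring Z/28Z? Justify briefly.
gcd(4, 28) = 4 > 1, so 4 is not a unit in Z/28Z. In Z/nZ every nonzero non-unit is a zero-divisor: explicitly, take b = 28/gcd = 7 ≠ 0 (mod 28); then 4·7 = 28 = 1·28, i.e. 4·7 ≡ 0 (mod 28). So 4 is a zero-divisor.

Final answer: YES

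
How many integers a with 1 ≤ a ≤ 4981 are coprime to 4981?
The number of a ∈ {1, ..., 4981} with gcd(a, 4981) = 1 is by definition Euler's totient φ(4981). φ is multiplicative, with φ(p^e) = p^e − p^(e−1). Factorise 4981 = 17 · 293. Then
  φ(4981) = (17 − 1) · (293 − 1) = 16 · 292 = 4672.
So there are 4672 such integers.

Final answer: 4672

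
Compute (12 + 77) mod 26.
Reduce the summands first: 77 ≡ 25 (mod 26), so 12 + 77 ≡ 12 + 25 (mod 26). 12 + 25 = 37; 37 = 1·26 + 11, so (12 + 77) mod 26 = 11.

Final answer: 11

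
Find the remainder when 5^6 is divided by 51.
19

Use repeated squaring. Binary(6) = 110. Walk through the bits of the exponent 6 left-to-right: at each bit after the leading one, square the running value, then multiply by 5 if the bit is 1 (always reducing mod 51):
  bit 1 = 1 (leading): start with 5.
  bit 2 = 1: square 5^2 = 25; bit is 1, so multiply 25·5 = 125 ≡ 23 (mod 51).
  bit 3 = 0: square 23^2 = 529 ≡ 19 (mod 51).
Final value: 5^6 ≡ 19 (mod 51).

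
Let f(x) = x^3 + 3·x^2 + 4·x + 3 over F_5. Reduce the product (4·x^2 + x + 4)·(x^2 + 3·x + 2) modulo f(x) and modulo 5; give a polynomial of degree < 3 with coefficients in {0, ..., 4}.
a · b ≡ x^2 + 3·x (mod f(x))

Multiply as integer polynomials: a · b = 4·x^4 + 13·x^3 + 15·x^2 + 14·x + 8. Reducing coefficients mod 5: a · b ≡ 4·x^4 + 3·x^3 + 4·x + 3. Now divide by f(x) = x^3 + 3·x^2 + 4·x + 3 in F_5[x], eliminating the leading term at each step:
  leading term 4·x^4: subtract (4·x)·f(x) = 4·x^4 + 2·x^3 + x^2 + 2·x, leaving x^3 + 4·x^2 + 2·x + 3 (coefficients mod 5)
  leading term x^3: subtract (1)·f(x) = x^3 + 3·x^2 + 4·x + 3, leaving x^2 + 3·x (coefficients mod 5)
The degree is now < 3, so this is the remainder. Hence a · b ≡ x^2 + 3·x in F_5[x]/(f).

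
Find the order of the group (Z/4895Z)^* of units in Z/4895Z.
|(Z/4895Z)^*| = 3520

(Z/4895Z)^* consists of the classes a with gcd(a, 4895) = 1, so its order is φ(4895). φ is multiplicative, with φ(p^e) = p^e − p^(e−1). Factorise 4895 = 5 · 11 · 89. Then
  φ(4895) = (5 − 1) · (11 − 1) · (89 − 1) = 4 · 10 · 88 = 3520.
Thus |(Z/4895Z)^*| = 3520.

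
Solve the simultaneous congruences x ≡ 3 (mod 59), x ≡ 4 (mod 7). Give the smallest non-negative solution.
x ≡ 298 (mod 413); the representative in [0, 413) is 298

The moduli 59, 7 are pairwise coprime, so by the CRT there is a unique solution mod 59·7 = 413.
Solve by successive substitution. Start with x ≡ 3 (mod 59).
  Combine with x ≡ 4 (mod 7): write x = 3 + 59·t and require 3 + 59·t ≡ 4 (mod 7), i.e. 59·t ≡ 4 − 3 ≡ 1 (mod 7). Since 59^(−1) ≡ 5 (mod 7) (59 ≡ 3 (mod 7)), t ≡ 5·1 ≡ 5 (mod 7). So x ≡ 3 + 59·5 = 298 (mod 413).
Unique solution in [0, 413): x = 298.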